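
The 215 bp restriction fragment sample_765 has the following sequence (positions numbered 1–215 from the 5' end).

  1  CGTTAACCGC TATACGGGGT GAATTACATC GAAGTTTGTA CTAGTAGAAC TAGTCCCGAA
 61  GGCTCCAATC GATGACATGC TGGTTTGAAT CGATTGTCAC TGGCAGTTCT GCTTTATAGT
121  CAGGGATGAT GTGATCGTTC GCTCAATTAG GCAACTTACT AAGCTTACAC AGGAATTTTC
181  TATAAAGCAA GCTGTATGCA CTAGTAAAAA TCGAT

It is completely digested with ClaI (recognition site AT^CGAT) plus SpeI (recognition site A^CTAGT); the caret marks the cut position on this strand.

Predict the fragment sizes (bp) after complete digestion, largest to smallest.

ClaI sites (ATCGAT) start at positions 68, 89, 210.
ClaI cuts after base 2 of each site, so after positions 69, 90, 211.
SpeI sites (ACTAGT) start at positions 40, 49, 200.
SpeI cuts after the first base of each site, so after positions 40, 49, 200.
Combined cut positions: 40, 49, 69, 90, 200, 211.
Linear molecule, 6 cuts → 7 fragments:
  1–40 → 40 bp
  41–49 → 9 bp
  50–69 → 20 bp
  70–90 → 21 bp
  91–200 → 110 bp
  201–211 → 11 bp
  212–215 → 4 bp
Sorted largest to smallest: 110, 40, 21, 20, 11, 9, 4 bp.

110, 40, 21, 20, 11, 9, 4 bp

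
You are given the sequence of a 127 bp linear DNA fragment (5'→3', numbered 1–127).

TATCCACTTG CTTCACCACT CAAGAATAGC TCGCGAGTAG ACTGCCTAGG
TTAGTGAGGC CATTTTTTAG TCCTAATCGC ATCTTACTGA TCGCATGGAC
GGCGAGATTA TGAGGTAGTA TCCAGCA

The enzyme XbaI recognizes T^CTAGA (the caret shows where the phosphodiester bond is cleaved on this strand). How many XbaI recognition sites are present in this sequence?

0

No occurrence of TCTAGA is present in the sequence.
XbaI does not cut: 0 sites.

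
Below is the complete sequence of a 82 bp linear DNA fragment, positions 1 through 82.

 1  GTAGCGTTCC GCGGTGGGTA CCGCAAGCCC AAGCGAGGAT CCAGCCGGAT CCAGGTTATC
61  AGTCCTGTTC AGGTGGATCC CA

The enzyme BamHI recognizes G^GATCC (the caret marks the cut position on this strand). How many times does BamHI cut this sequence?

3

GGATCC occurs starting at positions 37, 47, 75.
BamHI cuts at 3 sites.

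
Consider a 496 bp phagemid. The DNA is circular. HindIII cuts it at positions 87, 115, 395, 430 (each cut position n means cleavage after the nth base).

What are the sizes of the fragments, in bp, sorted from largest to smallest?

280, 153, 35, 28 bp

Circular molecule, 4 cuts → 4 fragments:
  115 − 87 = 28 bp
  395 − 115 = 280 bp
  430 − 395 = 35 bp
  wrap: 496 − 430 + 87 = 153 bp
Sorted largest to smallest: 280, 153, 35, 28 bp.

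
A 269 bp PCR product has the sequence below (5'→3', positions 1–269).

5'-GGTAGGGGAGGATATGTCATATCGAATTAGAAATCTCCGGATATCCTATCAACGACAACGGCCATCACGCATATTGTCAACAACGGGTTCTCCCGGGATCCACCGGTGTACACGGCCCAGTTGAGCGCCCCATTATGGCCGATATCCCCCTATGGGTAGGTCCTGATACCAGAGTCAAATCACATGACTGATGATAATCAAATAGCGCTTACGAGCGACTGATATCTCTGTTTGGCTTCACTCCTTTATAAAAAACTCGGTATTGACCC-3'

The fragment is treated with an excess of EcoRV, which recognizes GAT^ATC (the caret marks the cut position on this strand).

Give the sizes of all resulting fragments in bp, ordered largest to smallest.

EcoRV sites (GATATC) start at positions 40, 141, 221.
EcoRV cuts after base 3 of each site, so after positions 42, 143, 223.
Linear molecule, 3 cuts → 4 fragments:
  1–42 → 42 bp
  43–143 → 101 bp
  144–223 → 80 bp
  224–269 → 46 bp
Sorted largest to smallest: 101, 80, 46, 42 bp.

101, 80, 46, 42 bp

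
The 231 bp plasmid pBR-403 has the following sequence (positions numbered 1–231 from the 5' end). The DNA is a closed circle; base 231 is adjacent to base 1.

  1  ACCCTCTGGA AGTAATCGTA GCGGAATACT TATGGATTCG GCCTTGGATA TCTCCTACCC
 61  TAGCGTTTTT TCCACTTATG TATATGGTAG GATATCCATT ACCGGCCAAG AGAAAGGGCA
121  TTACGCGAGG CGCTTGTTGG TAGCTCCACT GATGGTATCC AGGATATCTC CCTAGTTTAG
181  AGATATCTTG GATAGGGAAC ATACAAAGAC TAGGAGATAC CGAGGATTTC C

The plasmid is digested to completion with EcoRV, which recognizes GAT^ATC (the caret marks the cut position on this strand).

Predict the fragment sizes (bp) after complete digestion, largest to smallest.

EcoRV sites (GATATC) start at positions 47, 91, 163, 182.
EcoRV cuts after base 3 of each site, so after positions 49, 93, 165, 184.
Circular molecule, 4 cuts → 4 fragments:
  50–93 → 44 bp
  94–165 → 72 bp
  166–184 → 19 bp
  185–231 then 1–49 → 47 + 49 = 96 bp
Sorted largest to smallest: 96, 72, 44, 19 bp.

96, 72, 44, 19 bp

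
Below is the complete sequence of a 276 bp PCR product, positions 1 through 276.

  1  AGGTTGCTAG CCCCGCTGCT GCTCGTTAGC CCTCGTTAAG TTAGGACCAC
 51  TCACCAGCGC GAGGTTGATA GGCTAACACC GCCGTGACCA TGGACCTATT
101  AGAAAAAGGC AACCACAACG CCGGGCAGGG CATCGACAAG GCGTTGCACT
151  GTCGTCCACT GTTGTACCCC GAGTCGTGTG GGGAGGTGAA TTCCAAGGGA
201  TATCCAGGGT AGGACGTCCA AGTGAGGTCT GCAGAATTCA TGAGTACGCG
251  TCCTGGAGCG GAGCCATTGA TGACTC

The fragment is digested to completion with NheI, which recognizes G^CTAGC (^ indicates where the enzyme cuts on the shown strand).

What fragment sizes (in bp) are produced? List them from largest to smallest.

The NheI site (GCTAGC) starts at position 6.
NheI cuts after the first base of each site, so after position 6.
Linear molecule, 1 cut → 2 fragments:
  1–6 → 6 bp
  7–276 → 270 bp
Sorted largest to smallest: 270, 6 bp.

270, 6 bp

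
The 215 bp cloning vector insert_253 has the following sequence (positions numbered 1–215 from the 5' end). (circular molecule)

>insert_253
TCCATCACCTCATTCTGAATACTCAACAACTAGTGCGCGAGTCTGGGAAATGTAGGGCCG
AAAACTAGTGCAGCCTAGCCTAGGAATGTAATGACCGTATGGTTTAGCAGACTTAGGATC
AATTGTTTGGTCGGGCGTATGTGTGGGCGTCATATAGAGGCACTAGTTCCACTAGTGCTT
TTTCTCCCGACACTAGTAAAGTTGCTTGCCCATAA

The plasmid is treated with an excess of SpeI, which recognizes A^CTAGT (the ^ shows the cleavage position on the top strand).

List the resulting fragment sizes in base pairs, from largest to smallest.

98, 52, 35, 21, 9 bp

SpeI sites (ACTAGT) start at positions 29, 64, 162, 171, 192.
SpeI cuts after the first base of each site, so after positions 29, 64, 162, 171, 192.
Circular molecule, 5 cuts → 5 fragments:
  30–64 → 35 bp
  65–162 → 98 bp
  163–171 → 9 bp
  172–192 → 21 bp
  193–215 then 1–29 → 23 + 29 = 52 bp
Sorted largest to smallest: 98, 52, 35, 21, 9 bp.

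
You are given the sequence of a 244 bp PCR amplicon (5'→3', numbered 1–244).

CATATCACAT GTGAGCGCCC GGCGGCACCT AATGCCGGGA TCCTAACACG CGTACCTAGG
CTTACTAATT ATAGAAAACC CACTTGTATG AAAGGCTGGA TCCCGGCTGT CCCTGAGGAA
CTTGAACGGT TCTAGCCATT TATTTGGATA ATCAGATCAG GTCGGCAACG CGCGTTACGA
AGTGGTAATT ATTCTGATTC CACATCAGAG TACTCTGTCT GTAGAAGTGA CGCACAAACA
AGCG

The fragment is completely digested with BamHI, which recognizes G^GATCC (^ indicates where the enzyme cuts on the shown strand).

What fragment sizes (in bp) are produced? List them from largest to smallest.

146, 60, 38 bp

BamHI sites (GGATCC) start at positions 38, 98.
BamHI cuts after the first base of each site, so after positions 38, 98.
Linear molecule, 2 cuts → 3 fragments:
  1–38 → 38 bp
  39–98 → 60 bp
  99–244 → 146 bp
Sorted largest to smallest: 146, 60, 38 bp.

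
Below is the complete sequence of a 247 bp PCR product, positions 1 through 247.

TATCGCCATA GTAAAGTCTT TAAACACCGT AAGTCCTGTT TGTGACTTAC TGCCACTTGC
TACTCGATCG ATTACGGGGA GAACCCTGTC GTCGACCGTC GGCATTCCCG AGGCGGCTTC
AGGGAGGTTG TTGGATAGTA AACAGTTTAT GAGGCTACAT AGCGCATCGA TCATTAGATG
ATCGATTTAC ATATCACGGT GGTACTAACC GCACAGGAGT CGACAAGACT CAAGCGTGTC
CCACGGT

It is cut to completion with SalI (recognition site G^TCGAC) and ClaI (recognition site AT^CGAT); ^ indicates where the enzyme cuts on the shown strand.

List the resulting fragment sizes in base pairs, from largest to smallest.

76, 68, 37, 28, 23, 15 bp

SalI sites (GTCGAC) start at positions 91, 219.
SalI cuts after the first base of each site, so after positions 91, 219.
ClaI sites (ATCGAT) start at positions 67, 166, 181.
ClaI cuts after base 2 of each site, so after positions 68, 167, 182.
Combined cut positions: 68, 91, 167, 182, 219.
Linear molecule, 5 cuts → 6 fragments:
  1–68 → 68 bp
  69–91 → 23 bp
  92–167 → 76 bp
  168–182 → 15 bp
  183–219 → 37 bp
  220–247 → 28 bp
Sorted largest to smallest: 76, 68, 37, 28, 23, 15 bp.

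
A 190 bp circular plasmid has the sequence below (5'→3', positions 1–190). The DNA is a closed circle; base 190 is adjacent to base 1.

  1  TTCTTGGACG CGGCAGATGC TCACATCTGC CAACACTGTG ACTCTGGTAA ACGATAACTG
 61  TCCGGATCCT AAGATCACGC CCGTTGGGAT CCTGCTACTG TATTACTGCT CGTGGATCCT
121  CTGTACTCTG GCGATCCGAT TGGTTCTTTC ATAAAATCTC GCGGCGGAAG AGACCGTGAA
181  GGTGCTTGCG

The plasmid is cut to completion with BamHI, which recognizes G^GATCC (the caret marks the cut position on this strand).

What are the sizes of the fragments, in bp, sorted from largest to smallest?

140, 27, 23 bp

BamHI sites (GGATCC) start at positions 64, 87, 114.
BamHI cuts after the first base of each site, so after positions 64, 87, 114.
Circular molecule, 3 cuts → 3 fragments:
  65–87 → 23 bp
  88–114 → 27 bp
  115–190 then 1–64 → 76 + 64 = 140 bp
Sorted largest to smallest: 140, 27, 23 bp.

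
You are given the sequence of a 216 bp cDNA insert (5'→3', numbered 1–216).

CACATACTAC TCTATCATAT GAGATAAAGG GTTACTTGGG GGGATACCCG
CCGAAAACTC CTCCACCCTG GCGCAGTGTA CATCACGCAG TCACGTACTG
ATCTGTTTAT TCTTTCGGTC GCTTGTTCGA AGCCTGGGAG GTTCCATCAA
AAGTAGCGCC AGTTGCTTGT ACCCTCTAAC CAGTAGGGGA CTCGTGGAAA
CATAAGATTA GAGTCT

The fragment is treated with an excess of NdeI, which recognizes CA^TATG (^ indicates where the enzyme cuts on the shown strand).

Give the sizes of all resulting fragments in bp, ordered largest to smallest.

199, 17 bp

The NdeI site (CATATG) starts at position 16.
NdeI cuts after base 2 of each site, so after position 17.
Linear molecule, 1 cut → 2 fragments:
  1–17 → 17 bp
  18–216 → 199 bp
Sorted largest to smallest: 199, 17 bp.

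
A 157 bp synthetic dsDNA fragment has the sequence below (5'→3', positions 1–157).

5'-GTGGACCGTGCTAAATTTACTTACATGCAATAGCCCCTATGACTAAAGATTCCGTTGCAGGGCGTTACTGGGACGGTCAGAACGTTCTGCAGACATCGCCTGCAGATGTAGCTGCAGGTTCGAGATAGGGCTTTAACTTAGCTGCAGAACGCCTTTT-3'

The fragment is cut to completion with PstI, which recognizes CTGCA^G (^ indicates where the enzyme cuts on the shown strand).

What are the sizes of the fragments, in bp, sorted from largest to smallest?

PstI sites (CTGCAG) start at positions 87, 100, 112, 142.
PstI cuts after base 5 of each site (before the last base), so after positions 91, 104, 116, 146.
Linear molecule, 4 cuts → 5 fragments:
  1–91 → 91 bp
  92–104 → 13 bp
  105–116 → 12 bp
  117–146 → 30 bp
  147–157 → 11 bp
Sorted largest to smallest: 91, 30, 13, 12, 11 bp.

91, 30, 13, 12, 11 bp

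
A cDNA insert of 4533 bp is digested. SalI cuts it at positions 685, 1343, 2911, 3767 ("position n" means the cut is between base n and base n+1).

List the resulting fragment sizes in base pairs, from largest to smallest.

Linear molecule, 4 cuts → 5 fragments:
  685 − 0 = 685 bp
  1343 − 685 = 658 bp
  2911 − 1343 = 1568 bp
  3767 − 2911 = 856 bp
  4533 − 3767 = 766 bp
Sorted largest to smallest: 1568, 856, 766, 685, 658 bp.

1568, 856, 766, 685, 658 bp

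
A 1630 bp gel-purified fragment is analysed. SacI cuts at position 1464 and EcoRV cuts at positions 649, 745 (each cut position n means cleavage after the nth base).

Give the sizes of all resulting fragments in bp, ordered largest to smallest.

719, 649, 166, 96 bp

Combined cut positions (sorted): 649, 745, 1464.
Linear molecule, 3 cuts → 4 fragments:
  649 − 0 = 649 bp
  745 − 649 = 96 bp
  1464 − 745 = 719 bp
  1630 − 1464 = 166 bp
Sorted largest to smallest: 719, 649, 166, 96 bp.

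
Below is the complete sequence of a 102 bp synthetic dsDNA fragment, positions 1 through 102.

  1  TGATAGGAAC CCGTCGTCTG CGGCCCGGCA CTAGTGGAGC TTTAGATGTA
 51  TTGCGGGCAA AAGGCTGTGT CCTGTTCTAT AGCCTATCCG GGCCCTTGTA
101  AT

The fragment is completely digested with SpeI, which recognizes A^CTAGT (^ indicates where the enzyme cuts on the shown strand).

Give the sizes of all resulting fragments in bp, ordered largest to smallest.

72, 30 bp

The SpeI site (ACTAGT) starts at position 30.
SpeI cuts after the first base of each site, so after position 30.
Linear molecule, 1 cut → 2 fragments:
  1–30 → 30 bp
  31–102 → 72 bp
Sorted largest to smallest: 72, 30 bp.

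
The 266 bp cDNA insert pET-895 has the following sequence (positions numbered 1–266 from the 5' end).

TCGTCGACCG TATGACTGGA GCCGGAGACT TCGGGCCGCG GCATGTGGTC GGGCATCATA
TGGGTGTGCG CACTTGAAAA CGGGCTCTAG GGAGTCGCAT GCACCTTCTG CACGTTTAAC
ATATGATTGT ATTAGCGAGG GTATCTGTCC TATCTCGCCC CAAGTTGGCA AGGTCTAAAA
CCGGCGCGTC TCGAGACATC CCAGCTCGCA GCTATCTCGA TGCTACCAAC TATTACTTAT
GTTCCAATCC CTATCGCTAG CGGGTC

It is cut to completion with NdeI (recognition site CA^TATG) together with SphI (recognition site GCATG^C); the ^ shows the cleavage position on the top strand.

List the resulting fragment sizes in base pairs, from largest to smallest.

145, 58, 43, 20 bp

NdeI sites (CATATG) start at positions 57, 120.
NdeI cuts after base 2 of each site, so after positions 58, 121.
The SphI site (GCATGC) starts at position 97.
SphI cuts after base 5 of each site (before the last base), so after position 101.
Combined cut positions: 58, 101, 121.
Linear molecule, 3 cuts → 4 fragments:
  1–58 → 58 bp
  59–101 → 43 bp
  102–121 → 20 bp
  122–266 → 145 bp
Sorted largest to smallest: 145, 58, 43, 20 bp.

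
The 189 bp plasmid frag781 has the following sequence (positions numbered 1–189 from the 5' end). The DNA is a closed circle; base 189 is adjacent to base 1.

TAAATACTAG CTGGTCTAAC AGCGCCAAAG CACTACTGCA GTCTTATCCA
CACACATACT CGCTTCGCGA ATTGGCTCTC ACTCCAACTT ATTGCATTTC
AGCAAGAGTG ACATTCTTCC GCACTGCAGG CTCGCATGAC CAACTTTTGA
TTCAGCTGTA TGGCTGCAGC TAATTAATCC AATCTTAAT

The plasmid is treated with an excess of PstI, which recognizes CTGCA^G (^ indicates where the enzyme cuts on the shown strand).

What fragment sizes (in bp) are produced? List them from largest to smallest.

88, 61, 40 bp

PstI sites (CTGCAG) start at positions 36, 124, 164.
PstI cuts after base 5 of each site (before the last base), so after positions 40, 128, 168.
Circular molecule, 3 cuts → 3 fragments:
  41–128 → 88 bp
  129–168 → 40 bp
  169–189 then 1–40 → 21 + 40 = 61 bp
Sorted largest to smallest: 88, 61, 40 bp.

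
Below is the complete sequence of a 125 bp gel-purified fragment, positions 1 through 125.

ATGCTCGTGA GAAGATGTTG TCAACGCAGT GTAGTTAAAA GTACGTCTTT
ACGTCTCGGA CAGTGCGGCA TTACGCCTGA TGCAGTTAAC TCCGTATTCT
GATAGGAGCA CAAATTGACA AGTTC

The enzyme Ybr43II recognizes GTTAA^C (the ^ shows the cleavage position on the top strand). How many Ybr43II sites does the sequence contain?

1

GTTAAC occurs starting at position 85.
Ybr43II cuts at 1 site.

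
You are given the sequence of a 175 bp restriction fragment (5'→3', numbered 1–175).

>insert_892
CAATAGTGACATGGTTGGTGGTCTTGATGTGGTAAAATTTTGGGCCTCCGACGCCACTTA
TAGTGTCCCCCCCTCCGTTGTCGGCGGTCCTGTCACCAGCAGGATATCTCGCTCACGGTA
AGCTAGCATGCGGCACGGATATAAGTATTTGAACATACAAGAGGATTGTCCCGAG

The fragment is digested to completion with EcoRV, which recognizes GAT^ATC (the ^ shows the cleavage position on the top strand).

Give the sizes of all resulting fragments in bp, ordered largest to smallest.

The EcoRV site (GATATC) starts at position 103.
EcoRV cuts after base 3 of each site, so after position 105.
Linear molecule, 1 cut → 2 fragments:
  1–105 → 105 bp
  106–175 → 70 bp
Sorted largest to smallest: 105, 70 bp.

105, 70 bp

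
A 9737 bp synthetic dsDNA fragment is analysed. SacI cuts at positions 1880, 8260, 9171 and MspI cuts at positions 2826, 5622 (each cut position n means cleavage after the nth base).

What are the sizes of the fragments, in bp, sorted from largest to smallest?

2796, 2638, 1880, 946, 911, 566 bp

Combined cut positions (sorted): 1880, 2826, 5622, 8260, 9171.
Linear molecule, 5 cuts → 6 fragments:
  1880 − 0 = 1880 bp
  2826 − 1880 = 946 bp
  5622 − 2826 = 2796 bp
  8260 − 5622 = 2638 bp
  9171 − 8260 = 911 bp
  9737 − 9171 = 566 bp
Sorted largest to smallest: 2796, 2638, 1880, 946, 911, 566 bp.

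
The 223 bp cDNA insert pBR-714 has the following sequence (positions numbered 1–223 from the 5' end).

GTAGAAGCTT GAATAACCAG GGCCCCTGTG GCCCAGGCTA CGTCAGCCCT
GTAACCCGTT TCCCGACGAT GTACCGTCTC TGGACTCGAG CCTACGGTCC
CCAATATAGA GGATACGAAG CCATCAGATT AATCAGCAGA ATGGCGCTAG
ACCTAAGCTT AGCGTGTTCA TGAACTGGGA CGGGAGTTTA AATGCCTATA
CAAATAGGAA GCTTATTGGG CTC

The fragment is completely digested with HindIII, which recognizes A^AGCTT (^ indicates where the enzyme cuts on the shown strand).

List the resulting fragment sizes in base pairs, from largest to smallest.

150, 54, 14, 5 bp

HindIII sites (AAGCTT) start at positions 5, 155, 209.
HindIII cuts after the first base of each site, so after positions 5, 155, 209.
Linear molecule, 3 cuts → 4 fragments:
  1–5 → 5 bp
  6–155 → 150 bp
  156–209 → 54 bp
  210–223 → 14 bp
Sorted largest to smallest: 150, 54, 14, 5 bp.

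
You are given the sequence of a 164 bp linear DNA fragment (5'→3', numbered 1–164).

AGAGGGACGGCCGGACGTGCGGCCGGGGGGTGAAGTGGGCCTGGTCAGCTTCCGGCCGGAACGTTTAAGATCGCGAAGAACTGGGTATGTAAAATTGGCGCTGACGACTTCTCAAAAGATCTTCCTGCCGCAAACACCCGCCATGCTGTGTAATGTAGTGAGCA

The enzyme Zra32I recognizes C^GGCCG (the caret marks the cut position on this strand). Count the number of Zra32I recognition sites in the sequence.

3

CGGCCG occurs starting at positions 8, 20, 53.
Zra32I cuts at 3 sites.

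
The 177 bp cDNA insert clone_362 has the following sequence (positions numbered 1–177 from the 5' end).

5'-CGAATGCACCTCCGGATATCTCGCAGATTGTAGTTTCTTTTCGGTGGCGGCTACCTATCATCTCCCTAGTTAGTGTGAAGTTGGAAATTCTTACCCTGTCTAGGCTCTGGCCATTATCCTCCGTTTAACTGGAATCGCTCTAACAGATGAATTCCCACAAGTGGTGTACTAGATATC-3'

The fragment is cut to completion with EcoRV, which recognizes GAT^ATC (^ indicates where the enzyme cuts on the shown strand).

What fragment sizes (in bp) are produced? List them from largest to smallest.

EcoRV sites (GATATC) start at positions 15, 172.
EcoRV cuts after base 3 of each site, so after positions 17, 174.
Linear molecule, 2 cuts → 3 fragments:
  1–17 → 17 bp
  18–174 → 157 bp
  175–177 → 3 bp
Sorted largest to smallest: 157, 17, 3 bp.

157, 17, 3 bp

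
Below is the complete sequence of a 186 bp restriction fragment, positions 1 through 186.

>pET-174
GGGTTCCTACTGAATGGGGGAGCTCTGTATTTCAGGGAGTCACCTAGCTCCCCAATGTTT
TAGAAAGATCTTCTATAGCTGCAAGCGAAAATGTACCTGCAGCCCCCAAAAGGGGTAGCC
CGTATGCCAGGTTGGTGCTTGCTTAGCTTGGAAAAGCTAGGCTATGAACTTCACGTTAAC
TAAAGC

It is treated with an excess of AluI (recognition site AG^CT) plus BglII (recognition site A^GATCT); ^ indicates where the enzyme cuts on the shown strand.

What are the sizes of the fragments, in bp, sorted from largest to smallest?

AluI sites (AGCT) start at positions 21, 46, 77, 145, 155.
AluI cuts after base 2 of each site, so after positions 22, 47, 78, 146, 156.
The BglII site (AGATCT) starts at position 66.
BglII cuts after the first base of each site, so after position 66.
Combined cut positions: 22, 47, 66, 78, 146, 156.
Linear molecule, 6 cuts → 7 fragments:
  1–22 → 22 bp
  23–47 → 25 bp
  48–66 → 19 bp
  67–78 → 12 bp
  79–146 → 68 bp
  147–156 → 10 bp
  157–186 → 30 bp
Sorted largest to smallest: 68, 30, 25, 22, 19, 12, 10 bp.

68, 30, 25, 22, 19, 12, 10 bp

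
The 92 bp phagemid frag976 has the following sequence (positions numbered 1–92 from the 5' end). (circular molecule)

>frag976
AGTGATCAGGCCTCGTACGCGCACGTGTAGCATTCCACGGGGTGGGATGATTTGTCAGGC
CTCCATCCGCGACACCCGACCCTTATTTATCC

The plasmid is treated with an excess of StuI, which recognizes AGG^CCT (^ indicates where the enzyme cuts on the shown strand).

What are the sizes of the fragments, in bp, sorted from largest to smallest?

49, 43 bp

StuI sites (AGGCCT) start at positions 8, 57.
StuI cuts after base 3 of each site, so after positions 10, 59.
Circular molecule, 2 cuts → 2 fragments:
  11–59 → 49 bp
  60–92 then 1–10 → 33 + 10 = 43 bp
Sorted largest to smallest: 49, 43 bp.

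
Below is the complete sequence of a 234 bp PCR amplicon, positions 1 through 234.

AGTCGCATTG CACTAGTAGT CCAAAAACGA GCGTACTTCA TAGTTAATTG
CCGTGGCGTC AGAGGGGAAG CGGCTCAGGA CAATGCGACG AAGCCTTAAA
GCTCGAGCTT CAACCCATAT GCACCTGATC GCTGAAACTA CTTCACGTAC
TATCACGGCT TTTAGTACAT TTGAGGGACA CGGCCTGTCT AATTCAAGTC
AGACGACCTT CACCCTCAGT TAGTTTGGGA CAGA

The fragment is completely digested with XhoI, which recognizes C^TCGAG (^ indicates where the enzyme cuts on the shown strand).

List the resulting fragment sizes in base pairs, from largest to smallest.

The XhoI site (CTCGAG) starts at position 102.
XhoI cuts after the first base of each site, so after position 102.
Linear molecule, 1 cut → 2 fragments:
  1–102 → 102 bp
  103–234 → 132 bp
Sorted largest to smallest: 132, 102 bp.

132, 102 bp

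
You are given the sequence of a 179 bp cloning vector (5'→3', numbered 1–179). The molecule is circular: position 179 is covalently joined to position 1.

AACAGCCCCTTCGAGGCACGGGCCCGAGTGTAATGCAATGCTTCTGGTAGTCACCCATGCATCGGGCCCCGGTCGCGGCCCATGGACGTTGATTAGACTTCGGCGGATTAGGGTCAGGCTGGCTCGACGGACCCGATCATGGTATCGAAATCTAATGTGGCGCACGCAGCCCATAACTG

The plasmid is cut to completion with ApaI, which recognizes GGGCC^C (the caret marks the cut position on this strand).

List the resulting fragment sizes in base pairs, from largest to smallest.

135, 44 bp

ApaI sites (GGGCCC) start at positions 20, 64.
ApaI cuts after base 5 of each site (before the last base), so after positions 24, 68.
Circular molecule, 2 cuts → 2 fragments:
  25–68 → 44 bp
  69–179 then 1–24 → 111 + 24 = 135 bp
Sorted largest to smallest: 135, 44 bp.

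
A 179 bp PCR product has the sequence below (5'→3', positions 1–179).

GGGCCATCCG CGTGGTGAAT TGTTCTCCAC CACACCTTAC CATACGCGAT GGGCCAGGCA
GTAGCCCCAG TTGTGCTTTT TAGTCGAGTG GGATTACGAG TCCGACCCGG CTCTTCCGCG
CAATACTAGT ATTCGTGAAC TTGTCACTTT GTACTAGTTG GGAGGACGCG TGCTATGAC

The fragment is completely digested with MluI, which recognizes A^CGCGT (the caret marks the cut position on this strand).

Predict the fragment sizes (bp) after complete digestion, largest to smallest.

The MluI site (ACGCGT) starts at position 166.
MluI cuts after the first base of each site, so after position 166.
Linear molecule, 1 cut → 2 fragments:
  1–166 → 166 bp
  167–179 → 13 bp
Sorted largest to smallest: 166, 13 bp.

166, 13 bp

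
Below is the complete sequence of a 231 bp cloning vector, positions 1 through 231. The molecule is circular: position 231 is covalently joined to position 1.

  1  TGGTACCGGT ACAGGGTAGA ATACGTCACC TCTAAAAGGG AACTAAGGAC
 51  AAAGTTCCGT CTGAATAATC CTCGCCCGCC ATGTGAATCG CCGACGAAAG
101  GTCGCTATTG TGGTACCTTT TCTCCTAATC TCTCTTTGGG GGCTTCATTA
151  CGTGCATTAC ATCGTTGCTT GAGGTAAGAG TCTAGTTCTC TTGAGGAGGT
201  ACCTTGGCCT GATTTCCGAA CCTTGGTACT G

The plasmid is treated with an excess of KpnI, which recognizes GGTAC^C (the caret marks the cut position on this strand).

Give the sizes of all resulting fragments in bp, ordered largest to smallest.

KpnI sites (GGTACC) start at positions 2, 112, 198.
KpnI cuts after base 5 of each site (before the last base), so after positions 6, 116, 202.
Circular molecule, 3 cuts → 3 fragments:
  7–116 → 110 bp
  117–202 → 86 bp
  203–231 then 1–6 → 29 + 6 = 35 bp
Sorted largest to smallest: 110, 86, 35 bp.

110, 86, 35 bp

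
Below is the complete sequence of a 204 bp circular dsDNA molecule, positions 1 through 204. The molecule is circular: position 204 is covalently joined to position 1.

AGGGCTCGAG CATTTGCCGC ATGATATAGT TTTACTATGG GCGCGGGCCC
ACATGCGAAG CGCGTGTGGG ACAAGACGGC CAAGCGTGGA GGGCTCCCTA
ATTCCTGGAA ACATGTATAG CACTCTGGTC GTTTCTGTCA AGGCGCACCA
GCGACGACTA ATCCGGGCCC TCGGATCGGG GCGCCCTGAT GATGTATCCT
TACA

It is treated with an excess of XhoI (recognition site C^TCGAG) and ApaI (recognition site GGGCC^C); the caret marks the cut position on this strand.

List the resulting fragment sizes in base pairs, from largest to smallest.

The XhoI site (CTCGAG) starts at position 5.
XhoI cuts after the first base of each site, so after position 5.
ApaI sites (GGGCCC) start at positions 45, 165.
ApaI cuts after base 5 of each site (before the last base), so after positions 49, 169.
Combined cut positions: 5, 49, 169.
Circular molecule, 3 cuts → 3 fragments:
  6–49 → 44 bp
  50–169 → 120 bp
  170–204 then 1–5 → 35 + 5 = 40 bp
Sorted largest to smallest: 120, 44, 40 bp.

120, 44, 40 bp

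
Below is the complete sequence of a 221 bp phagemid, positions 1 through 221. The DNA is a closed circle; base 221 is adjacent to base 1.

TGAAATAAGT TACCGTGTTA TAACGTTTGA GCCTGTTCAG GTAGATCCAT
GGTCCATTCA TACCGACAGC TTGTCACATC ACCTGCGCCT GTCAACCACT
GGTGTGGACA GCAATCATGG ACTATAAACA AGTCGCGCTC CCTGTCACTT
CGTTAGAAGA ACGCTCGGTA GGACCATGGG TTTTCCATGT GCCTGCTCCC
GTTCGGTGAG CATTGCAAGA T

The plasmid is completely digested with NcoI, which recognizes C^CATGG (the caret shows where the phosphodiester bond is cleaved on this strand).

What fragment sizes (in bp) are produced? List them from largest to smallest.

127, 94 bp

NcoI sites (CCATGG) start at positions 47, 174.
NcoI cuts after the first base of each site, so after positions 47, 174.
Circular molecule, 2 cuts → 2 fragments:
  48–174 → 127 bp
  175–221 then 1–47 → 47 + 47 = 94 bp
Sorted largest to smallest: 127, 94 bp.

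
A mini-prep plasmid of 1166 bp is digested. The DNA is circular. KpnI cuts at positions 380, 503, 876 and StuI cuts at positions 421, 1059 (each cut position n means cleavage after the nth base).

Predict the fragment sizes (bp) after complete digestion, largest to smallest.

487, 373, 183, 82, 41 bp

Combined cut positions (sorted): 380, 421, 503, 876, 1059.
Circular molecule, 5 cuts → 5 fragments:
  421 − 380 = 41 bp
  503 − 421 = 82 bp
  876 − 503 = 373 bp
  1059 − 876 = 183 bp
  wrap: 1166 − 1059 + 380 = 487 bp
Sorted largest to smallest: 487, 373, 183, 82, 41 bp.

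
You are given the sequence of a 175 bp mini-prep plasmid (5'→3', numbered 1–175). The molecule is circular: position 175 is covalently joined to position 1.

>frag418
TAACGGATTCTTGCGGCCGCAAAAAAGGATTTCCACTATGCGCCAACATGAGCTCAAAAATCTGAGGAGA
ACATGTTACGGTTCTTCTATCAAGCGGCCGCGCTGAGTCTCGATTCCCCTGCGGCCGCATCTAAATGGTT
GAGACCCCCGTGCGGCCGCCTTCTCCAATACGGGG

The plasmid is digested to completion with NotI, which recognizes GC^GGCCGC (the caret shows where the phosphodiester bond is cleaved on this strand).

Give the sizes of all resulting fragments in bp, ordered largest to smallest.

NotI sites (GCGGCCGC) start at positions 13, 94, 121, 152.
NotI cuts after base 2 of each site, so after positions 14, 95, 122, 153.
Circular molecule, 4 cuts → 4 fragments:
  15–95 → 81 bp
  96–122 → 27 bp
  123–153 → 31 bp
  154–175 then 1–14 → 22 + 14 = 36 bp
Sorted largest to smallest: 81, 36, 31, 27 bp.

81, 36, 31, 27 bp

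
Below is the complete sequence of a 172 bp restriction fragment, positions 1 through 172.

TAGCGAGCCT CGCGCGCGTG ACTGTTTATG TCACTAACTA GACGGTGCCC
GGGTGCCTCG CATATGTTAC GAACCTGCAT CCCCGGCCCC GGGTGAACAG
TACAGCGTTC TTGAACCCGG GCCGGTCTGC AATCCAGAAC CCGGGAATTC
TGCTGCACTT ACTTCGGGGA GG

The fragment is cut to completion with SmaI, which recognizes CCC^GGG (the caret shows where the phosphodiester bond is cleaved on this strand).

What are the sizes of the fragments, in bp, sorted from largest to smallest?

SmaI sites (CCCGGG) start at positions 48, 88, 116, 140.
SmaI cuts after base 3 of each site, so after positions 50, 90, 118, 142.
Linear molecule, 4 cuts → 5 fragments:
  1–50 → 50 bp
  51–90 → 40 bp
  91–118 → 28 bp
  119–142 → 24 bp
  143–172 → 30 bp
Sorted largest to smallest: 50, 40, 30, 28, 24 bp.

50, 40, 30, 28, 24 bp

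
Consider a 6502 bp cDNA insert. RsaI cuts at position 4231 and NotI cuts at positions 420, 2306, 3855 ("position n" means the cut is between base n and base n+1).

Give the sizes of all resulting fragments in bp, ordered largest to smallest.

2271, 1886, 1549, 420, 376 bp

Combined cut positions (sorted): 420, 2306, 3855, 4231.
Linear molecule, 4 cuts → 5 fragments:
  420 − 0 = 420 bp
  2306 − 420 = 1886 bp
  3855 − 2306 = 1549 bp
  4231 − 3855 = 376 bp
  6502 − 4231 = 2271 bp
Sorted largest to smallest: 2271, 1886, 1549, 420, 376 bp.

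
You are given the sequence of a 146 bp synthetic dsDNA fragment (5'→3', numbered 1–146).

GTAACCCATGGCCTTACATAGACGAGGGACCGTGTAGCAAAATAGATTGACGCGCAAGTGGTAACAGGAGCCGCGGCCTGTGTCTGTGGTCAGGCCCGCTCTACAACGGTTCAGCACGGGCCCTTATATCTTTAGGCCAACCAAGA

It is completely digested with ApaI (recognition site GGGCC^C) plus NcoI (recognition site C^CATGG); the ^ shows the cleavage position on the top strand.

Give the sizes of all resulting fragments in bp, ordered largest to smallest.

The ApaI site (GGGCCC) starts at position 118.
ApaI cuts after base 5 of each site (before the last base), so after position 122.
The NcoI site (CCATGG) starts at position 6.
NcoI cuts after the first base of each site, so after position 6.
Combined cut positions: 6, 122.
Linear molecule, 2 cuts → 3 fragments:
  1–6 → 6 bp
  7–122 → 116 bp
  123–146 → 24 bp
Sorted largest to smallest: 116, 24, 6 bp.

116, 24, 6 bp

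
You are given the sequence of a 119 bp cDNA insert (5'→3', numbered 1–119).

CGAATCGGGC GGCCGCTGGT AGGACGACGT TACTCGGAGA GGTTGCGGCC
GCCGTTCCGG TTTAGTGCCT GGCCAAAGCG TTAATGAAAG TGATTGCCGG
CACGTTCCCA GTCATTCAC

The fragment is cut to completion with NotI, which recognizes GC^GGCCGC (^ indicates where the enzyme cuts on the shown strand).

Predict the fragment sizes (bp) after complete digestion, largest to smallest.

73, 36, 10 bp

NotI sites (GCGGCCGC) start at positions 9, 45.
NotI cuts after base 2 of each site, so after positions 10, 46.
Linear molecule, 2 cuts → 3 fragments:
  1–10 → 10 bp
  11–46 → 36 bp
  47–119 → 73 bp
Sorted largest to smallest: 73, 36, 10 bp.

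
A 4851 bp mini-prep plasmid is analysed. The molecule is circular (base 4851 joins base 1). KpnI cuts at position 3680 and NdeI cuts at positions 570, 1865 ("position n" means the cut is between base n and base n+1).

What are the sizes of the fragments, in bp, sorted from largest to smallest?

1815, 1741, 1295 bp

Combined cut positions (sorted): 570, 1865, 3680.
Circular molecule, 3 cuts → 3 fragments:
  1865 − 570 = 1295 bp
  3680 − 1865 = 1815 bp
  wrap: 4851 − 3680 + 570 = 1741 bp
Sorted largest to smallest: 1815, 1741, 1295 bp.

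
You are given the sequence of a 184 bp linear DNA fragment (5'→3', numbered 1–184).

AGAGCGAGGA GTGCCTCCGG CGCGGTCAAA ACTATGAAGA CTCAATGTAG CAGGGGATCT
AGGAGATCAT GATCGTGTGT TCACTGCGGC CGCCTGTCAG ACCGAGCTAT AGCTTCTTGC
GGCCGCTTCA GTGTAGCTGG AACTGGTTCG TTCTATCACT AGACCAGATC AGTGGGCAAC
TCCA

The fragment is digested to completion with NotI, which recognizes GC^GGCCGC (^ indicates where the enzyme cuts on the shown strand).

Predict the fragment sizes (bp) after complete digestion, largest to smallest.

87, 64, 33 bp

NotI sites (GCGGCCGC) start at positions 86, 119.
NotI cuts after base 2 of each site, so after positions 87, 120.
Linear molecule, 2 cuts → 3 fragments:
  1–87 → 87 bp
  88–120 → 33 bp
  121–184 → 64 bp
Sorted largest to smallest: 87, 64, 33 bp.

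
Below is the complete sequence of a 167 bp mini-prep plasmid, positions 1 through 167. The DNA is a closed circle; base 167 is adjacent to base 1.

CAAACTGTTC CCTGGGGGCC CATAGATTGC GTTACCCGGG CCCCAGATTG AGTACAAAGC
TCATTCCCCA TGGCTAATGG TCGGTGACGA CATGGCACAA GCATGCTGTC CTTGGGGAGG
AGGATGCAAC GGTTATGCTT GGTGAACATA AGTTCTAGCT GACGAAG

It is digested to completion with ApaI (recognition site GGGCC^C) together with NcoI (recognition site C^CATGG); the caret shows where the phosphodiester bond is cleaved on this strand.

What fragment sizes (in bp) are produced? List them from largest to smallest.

119, 26, 22 bp

ApaI sites (GGGCCC) start at positions 16, 38.
ApaI cuts after base 5 of each site (before the last base), so after positions 20, 42.
The NcoI site (CCATGG) starts at position 68.
NcoI cuts after the first base of each site, so after position 68.
Combined cut positions: 20, 42, 68.
Circular molecule, 3 cuts → 3 fragments:
  21–42 → 22 bp
  43–68 → 26 bp
  69–167 then 1–20 → 99 + 20 = 119 bp
Sorted largest to smallest: 119, 26, 22 bp.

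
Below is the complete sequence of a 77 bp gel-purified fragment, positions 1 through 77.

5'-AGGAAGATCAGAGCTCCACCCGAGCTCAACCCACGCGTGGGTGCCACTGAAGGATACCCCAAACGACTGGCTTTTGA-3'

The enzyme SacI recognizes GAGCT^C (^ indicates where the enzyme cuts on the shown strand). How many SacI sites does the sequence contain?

2

GAGCTC occurs starting at positions 11, 22.
SacI cuts at 2 sites.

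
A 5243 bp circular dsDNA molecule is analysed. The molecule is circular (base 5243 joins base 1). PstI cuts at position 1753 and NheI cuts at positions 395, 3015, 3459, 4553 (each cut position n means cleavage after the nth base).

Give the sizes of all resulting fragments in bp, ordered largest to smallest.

Combined cut positions (sorted): 395, 1753, 3015, 3459, 4553.
Circular molecule, 5 cuts → 5 fragments:
  1753 − 395 = 1358 bp
  3015 − 1753 = 1262 bp
  3459 − 3015 = 444 bp
  4553 − 3459 = 1094 bp
  wrap: 5243 − 4553 + 395 = 1085 bp
Sorted largest to smallest: 1358, 1262, 1094, 1085, 444 bp.

1358, 1262, 1094, 1085, 444 bp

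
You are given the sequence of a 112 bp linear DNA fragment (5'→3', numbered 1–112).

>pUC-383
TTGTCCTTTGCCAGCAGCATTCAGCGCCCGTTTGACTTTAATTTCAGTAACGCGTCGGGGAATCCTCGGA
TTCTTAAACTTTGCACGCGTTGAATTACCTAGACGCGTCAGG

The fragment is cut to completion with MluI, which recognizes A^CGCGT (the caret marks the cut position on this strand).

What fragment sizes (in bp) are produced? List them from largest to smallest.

50, 35, 18, 9 bp

MluI sites (ACGCGT) start at positions 50, 85, 103.
MluI cuts after the first base of each site, so after positions 50, 85, 103.
Linear molecule, 3 cuts → 4 fragments:
  1–50 → 50 bp
  51–85 → 35 bp
  86–103 → 18 bp
  104–112 → 9 bp
Sorted largest to smallest: 50, 35, 18, 9 bp.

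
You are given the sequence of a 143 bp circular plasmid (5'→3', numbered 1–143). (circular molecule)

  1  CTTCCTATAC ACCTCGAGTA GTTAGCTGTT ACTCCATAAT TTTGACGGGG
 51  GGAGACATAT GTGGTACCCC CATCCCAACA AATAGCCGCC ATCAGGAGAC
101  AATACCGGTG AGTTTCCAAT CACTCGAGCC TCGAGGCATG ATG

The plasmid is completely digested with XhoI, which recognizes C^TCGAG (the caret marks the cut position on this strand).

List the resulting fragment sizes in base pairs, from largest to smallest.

110, 26, 7 bp

XhoI sites (CTCGAG) start at positions 13, 123, 130.
XhoI cuts after the first base of each site, so after positions 13, 123, 130.
Circular molecule, 3 cuts → 3 fragments:
  14–123 → 110 bp
  124–130 → 7 bp
  131–143 then 1–13 → 13 + 13 = 26 bp
Sorted largest to smallest: 110, 26, 7 bp.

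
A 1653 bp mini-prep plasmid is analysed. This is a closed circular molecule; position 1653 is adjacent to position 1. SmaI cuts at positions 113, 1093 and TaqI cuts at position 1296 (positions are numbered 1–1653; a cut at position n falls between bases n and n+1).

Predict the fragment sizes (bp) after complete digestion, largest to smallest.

Combined cut positions (sorted): 113, 1093, 1296.
Circular molecule, 3 cuts → 3 fragments:
  1093 − 113 = 980 bp
  1296 − 1093 = 203 bp
  wrap: 1653 − 1296 + 113 = 470 bp
Sorted largest to smallest: 980, 470, 203 bp.

980, 470, 203 bp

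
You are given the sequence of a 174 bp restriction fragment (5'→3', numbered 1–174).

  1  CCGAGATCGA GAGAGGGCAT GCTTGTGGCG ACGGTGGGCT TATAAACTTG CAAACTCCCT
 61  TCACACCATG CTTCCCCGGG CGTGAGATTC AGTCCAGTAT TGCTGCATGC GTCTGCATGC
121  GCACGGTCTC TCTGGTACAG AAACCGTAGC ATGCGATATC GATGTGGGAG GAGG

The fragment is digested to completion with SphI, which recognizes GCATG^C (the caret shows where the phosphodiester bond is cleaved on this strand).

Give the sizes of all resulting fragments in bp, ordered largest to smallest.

88, 34, 21, 21, 10 bp

SphI sites (GCATGC) start at positions 17, 105, 115, 149.
SphI cuts after base 5 of each site (before the last base), so after positions 21, 109, 119, 153.
Linear molecule, 4 cuts → 5 fragments:
  1–21 → 21 bp
  22–109 → 88 bp
  110–119 → 10 bp
  120–153 → 34 bp
  154–174 → 21 bp
Sorted largest to smallest: 88, 34, 21, 21, 10 bp.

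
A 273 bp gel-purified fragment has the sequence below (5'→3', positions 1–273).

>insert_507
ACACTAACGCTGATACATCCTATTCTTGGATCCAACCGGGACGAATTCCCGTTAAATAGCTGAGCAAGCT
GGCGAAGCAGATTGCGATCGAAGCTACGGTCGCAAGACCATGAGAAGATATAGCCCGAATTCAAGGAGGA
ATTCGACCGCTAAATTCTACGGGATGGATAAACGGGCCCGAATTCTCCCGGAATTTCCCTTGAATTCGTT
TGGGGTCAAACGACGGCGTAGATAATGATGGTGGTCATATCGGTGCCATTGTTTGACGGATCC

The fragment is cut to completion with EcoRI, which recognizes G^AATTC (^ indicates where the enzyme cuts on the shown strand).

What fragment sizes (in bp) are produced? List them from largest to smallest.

84, 71, 43, 41, 22, 12 bp

EcoRI sites (GAATTC) start at positions 43, 127, 139, 180, 202.
EcoRI cuts after the first base of each site, so after positions 43, 127, 139, 180, 202.
Linear molecule, 5 cuts → 6 fragments:
  1–43 → 43 bp
  44–127 → 84 bp
  128–139 → 12 bp
  140–180 → 41 bp
  181–202 → 22 bp
  203–273 → 71 bp
Sorted largest to smallest: 84, 71, 43, 41, 22, 12 bp.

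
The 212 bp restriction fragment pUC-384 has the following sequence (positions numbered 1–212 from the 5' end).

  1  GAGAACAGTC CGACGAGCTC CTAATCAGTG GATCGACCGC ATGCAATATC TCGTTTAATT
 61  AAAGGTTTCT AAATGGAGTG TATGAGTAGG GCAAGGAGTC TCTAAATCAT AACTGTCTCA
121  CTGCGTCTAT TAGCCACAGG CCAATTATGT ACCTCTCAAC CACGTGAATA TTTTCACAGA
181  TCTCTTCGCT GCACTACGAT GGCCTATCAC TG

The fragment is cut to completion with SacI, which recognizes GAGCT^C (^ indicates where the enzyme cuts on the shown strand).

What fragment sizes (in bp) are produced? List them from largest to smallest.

The SacI site (GAGCTC) starts at position 15.
SacI cuts after base 5 of each site (before the last base), so after position 19.
Linear molecule, 1 cut → 2 fragments:
  1–19 → 19 bp
  20–212 → 193 bp
Sorted largest to smallest: 193, 19 bp.

193, 19 bp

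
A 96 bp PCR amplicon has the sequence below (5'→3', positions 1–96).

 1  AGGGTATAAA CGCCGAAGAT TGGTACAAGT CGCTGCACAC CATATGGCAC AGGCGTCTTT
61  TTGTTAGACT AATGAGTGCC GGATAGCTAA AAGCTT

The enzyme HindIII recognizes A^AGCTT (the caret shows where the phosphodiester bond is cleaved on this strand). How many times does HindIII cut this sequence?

1

AAGCTT occurs starting at position 91.
HindIII cuts at 1 site.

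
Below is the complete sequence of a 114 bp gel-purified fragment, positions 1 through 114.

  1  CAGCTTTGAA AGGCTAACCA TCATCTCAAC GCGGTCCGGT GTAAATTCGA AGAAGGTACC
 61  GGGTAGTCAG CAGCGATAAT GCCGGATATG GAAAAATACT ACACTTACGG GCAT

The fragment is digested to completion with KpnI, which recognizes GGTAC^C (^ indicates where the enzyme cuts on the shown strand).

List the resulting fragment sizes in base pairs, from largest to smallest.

The KpnI site (GGTACC) starts at position 55.
KpnI cuts after base 5 of each site (before the last base), so after position 59.
Linear molecule, 1 cut → 2 fragments:
  1–59 → 59 bp
  60–114 → 55 bp
Sorted largest to smallest: 59, 55 bp.

59, 55 bp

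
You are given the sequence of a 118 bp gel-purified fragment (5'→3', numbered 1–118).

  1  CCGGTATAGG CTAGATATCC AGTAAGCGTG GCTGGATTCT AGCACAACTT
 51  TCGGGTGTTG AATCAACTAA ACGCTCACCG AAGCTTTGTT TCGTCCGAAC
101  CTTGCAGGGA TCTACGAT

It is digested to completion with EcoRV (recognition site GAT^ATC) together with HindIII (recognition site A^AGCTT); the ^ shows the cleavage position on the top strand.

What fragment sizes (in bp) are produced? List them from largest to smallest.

65, 37, 16 bp

The EcoRV site (GATATC) starts at position 14.
EcoRV cuts after base 3 of each site, so after position 16.
The HindIII site (AAGCTT) starts at position 81.
HindIII cuts after the first base of each site, so after position 81.
Combined cut positions: 16, 81.
Linear molecule, 2 cuts → 3 fragments:
  1–16 → 16 bp
  17–81 → 65 bp
  82–118 → 37 bp
Sorted largest to smallest: 65, 37, 16 bp.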